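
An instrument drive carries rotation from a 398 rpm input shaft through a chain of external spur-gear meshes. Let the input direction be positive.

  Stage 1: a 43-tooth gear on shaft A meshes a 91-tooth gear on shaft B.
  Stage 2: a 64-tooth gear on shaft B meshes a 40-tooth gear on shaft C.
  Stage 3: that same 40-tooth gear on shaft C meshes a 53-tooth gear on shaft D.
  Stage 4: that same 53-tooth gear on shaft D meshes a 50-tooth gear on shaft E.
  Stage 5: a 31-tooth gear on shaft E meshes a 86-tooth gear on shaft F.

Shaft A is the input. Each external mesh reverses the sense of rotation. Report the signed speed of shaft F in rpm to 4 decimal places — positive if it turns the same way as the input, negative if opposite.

-86.7727 rpm (opposite to input, |ω| = 86.7727 rpm)

Stage 1 [43T→91T]: ω = 398.0000×43/91 = 188.0659 rpm, dir flips to −; running = −188.0659
Stage 2 [64T→40T]: ω = 188.0659×64/40 = 300.9055 rpm, dir flips to +; running = +300.9055
Stage 3 [40T→53T]: ω = 300.9055×40/53 = 227.0985 rpm, dir flips to −; running = −227.0985
Stage 4 [53T→50T]: ω = 227.0985×53/50 = 240.7244 rpm, dir flips to +; running = +240.7244
Stage 5 [31T→86T]: ω = 240.7244×31/86 = 86.7727 rpm, dir flips to −; running = −86.7727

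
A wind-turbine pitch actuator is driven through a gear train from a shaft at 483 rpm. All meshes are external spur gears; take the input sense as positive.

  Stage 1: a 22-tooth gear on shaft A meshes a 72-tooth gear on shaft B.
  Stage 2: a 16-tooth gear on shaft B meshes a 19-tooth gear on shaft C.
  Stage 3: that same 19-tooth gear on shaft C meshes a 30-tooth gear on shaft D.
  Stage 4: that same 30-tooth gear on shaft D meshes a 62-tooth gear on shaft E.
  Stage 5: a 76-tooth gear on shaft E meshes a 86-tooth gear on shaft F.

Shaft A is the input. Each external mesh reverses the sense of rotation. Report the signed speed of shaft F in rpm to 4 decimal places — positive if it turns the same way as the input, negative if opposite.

Stage 1 [22T→72T]: ω = 483.0000×22/72 = 147.5833 rpm, dir flips to −; running = −147.5833
Stage 2 [16T→19T]: ω = 147.5833×16/19 = 124.2807 rpm, dir flips to +; running = +124.2807
Stage 3 [19T→30T]: ω = 124.2807×19/30 = 78.7111 rpm, dir flips to −; running = −78.7111
Stage 4 [30T→62T]: ω = 78.7111×30/62 = 38.0860 rpm, dir flips to +; running = +38.0860
Stage 5 [76T→86T]: ω = 38.0860×76/86 = 33.6574 rpm, dir flips to −; running = −33.6574

-33.6574 rpm (opposite to input, |ω| = 33.6574 rpm)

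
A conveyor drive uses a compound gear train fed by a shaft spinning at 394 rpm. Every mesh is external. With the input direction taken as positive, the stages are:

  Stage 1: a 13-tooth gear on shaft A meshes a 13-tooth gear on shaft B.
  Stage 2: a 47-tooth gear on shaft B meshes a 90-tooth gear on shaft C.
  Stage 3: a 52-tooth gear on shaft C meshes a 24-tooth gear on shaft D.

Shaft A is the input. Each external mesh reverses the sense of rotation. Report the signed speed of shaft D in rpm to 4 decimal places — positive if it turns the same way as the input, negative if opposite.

Stage 1 [13T→13T]: ω = 394.0000×13/13 = 394.0000 rpm, dir flips to −; running = −394.0000
Stage 2 [47T→90T]: ω = 394.0000×47/90 = 205.7556 rpm, dir flips to +; running = +205.7556
Stage 3 [52T→24T]: ω = 205.7556×52/24 = 445.8037 rpm, dir flips to −; running = −445.8037

-445.8037 rpm (opposite to input, |ω| = 445.8037 rpm)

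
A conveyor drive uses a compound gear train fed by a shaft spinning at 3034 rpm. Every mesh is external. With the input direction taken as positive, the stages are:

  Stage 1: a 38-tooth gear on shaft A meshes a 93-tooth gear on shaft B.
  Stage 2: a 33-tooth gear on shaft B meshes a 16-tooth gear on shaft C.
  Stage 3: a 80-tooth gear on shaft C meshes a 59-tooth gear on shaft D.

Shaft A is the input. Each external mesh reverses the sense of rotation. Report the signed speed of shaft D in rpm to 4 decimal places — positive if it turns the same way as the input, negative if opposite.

-3466.9546 rpm (opposite to input, |ω| = 3466.9546 rpm)

Stage 1 [38T→93T]: ω = 3034.0000×38/93 = 1239.6989 rpm, dir flips to −; running = −1239.6989
Stage 2 [33T→16T]: ω = 1239.6989×33/16 = 2556.8790 rpm, dir flips to +; running = +2556.8790
Stage 3 [80T→59T]: ω = 2556.8790×80/59 = 3466.9546 rpm, dir flips to −; running = −3466.9546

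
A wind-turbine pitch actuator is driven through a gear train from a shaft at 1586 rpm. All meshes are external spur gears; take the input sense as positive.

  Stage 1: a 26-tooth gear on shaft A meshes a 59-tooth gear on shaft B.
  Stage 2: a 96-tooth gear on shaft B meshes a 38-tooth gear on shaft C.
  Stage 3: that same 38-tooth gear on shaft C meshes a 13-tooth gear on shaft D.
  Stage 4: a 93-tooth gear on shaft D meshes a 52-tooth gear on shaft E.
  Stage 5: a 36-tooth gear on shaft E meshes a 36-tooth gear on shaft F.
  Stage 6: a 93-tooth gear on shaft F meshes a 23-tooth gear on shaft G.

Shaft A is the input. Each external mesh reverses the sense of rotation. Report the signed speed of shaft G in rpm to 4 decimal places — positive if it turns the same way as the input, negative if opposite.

+37323.9086 rpm (same as input, |ω| = 37323.9086 rpm)

Stage 1 [26T→59T]: ω = 1586.0000×26/59 = 698.9153 rpm, dir flips to −; running = −698.9153
Stage 2 [96T→38T]: ω = 698.9153×96/38 = 1765.6806 rpm, dir flips to +; running = +1765.6806
Stage 3 [38T→13T]: ω = 1765.6806×38/13 = 5161.2203 rpm, dir flips to −; running = −5161.2203
Stage 4 [93T→52T]: ω = 5161.2203×93/52 = 9230.6441 rpm, dir flips to +; running = +9230.6441
Stage 5 [36T→36T]: ω = 9230.6441×36/36 = 9230.6441 rpm, dir flips to −; running = −9230.6441
Stage 6 [93T→23T]: ω = 9230.6441×93/23 = 37323.9086 rpm, dir flips to +; running = +37323.9086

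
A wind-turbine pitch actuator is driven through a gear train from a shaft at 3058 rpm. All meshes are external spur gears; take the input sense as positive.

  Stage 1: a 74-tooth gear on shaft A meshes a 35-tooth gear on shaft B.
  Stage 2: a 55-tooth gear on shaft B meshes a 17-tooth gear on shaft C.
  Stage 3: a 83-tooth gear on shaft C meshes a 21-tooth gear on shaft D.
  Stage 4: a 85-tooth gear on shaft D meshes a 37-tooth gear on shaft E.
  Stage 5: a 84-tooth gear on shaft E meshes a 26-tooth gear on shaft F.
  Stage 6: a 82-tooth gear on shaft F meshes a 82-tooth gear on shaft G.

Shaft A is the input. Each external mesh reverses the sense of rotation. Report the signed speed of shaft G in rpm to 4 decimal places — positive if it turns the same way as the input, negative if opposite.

Stage 1 [74T→35T]: ω = 3058.0000×74/35 = 6465.4857 rpm, dir flips to −; running = −6465.4857
Stage 2 [55T→17T]: ω = 6465.4857×55/17 = 20917.7479 rpm, dir flips to +; running = +20917.7479
Stage 3 [83T→21T]: ω = 20917.7479×83/21 = 82674.9084 rpm, dir flips to −; running = −82674.9084
Stage 4 [85T→37T]: ω = 82674.9084×85/37 = 189928.8435 rpm, dir flips to +; running = +189928.8435
Stage 5 [84T→26T]: ω = 189928.8435×84/26 = 613616.2637 rpm, dir flips to −; running = −613616.2637
Stage 6 [82T→82T]: ω = 613616.2637×82/82 = 613616.2637 rpm, dir flips to +; running = +613616.2637

+613616.2637 rpm (same as input, |ω| = 613616.2637 rpm)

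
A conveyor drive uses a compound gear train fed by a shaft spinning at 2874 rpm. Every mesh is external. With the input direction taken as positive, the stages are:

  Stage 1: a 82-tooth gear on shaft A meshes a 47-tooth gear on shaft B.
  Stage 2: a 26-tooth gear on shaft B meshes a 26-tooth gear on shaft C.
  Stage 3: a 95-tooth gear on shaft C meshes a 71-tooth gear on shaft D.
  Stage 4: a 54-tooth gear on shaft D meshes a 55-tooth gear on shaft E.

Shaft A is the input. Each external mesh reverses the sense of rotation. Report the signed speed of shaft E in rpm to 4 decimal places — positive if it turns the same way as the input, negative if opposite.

Stage 1 [82T→47T]: ω = 2874.0000×82/47 = 5014.2128 rpm, dir flips to −; running = −5014.2128
Stage 2 [26T→26T]: ω = 5014.2128×26/26 = 5014.2128 rpm, dir flips to +; running = +5014.2128
Stage 3 [95T→71T]: ω = 5014.2128×95/71 = 6709.1579 rpm, dir flips to −; running = −6709.1579
Stage 4 [54T→55T]: ω = 6709.1579×54/55 = 6587.1732 rpm, dir flips to +; running = +6587.1732

+6587.1732 rpm (same as input, |ω| = 6587.1732 rpm)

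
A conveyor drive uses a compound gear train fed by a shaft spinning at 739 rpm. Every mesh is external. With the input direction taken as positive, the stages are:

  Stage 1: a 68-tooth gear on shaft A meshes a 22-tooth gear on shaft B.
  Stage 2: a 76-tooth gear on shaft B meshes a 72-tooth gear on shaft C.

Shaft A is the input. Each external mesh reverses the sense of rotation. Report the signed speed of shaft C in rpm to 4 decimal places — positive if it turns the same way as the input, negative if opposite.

+2411.0808 rpm (same as input, |ω| = 2411.0808 rpm)

Stage 1 [68T→22T]: ω = 739.0000×68/22 = 2284.1818 rpm, dir flips to −; running = −2284.1818
Stage 2 [76T→72T]: ω = 2284.1818×76/72 = 2411.0808 rpm, dir flips to +; running = +2411.0808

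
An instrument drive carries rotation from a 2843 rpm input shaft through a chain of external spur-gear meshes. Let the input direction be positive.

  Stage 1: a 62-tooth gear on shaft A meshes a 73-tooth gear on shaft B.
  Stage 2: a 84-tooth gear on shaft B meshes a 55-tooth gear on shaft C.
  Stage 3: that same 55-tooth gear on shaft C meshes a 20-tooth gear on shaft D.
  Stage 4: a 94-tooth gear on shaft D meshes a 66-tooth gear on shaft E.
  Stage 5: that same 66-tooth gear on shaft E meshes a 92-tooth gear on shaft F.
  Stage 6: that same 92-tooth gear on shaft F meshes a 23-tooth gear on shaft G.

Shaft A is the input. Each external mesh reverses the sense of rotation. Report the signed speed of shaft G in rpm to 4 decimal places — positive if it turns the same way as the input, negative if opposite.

Stage 1 [62T→73T]: ω = 2843.0000×62/73 = 2414.6027 rpm, dir flips to −; running = −2414.6027
Stage 2 [84T→55T]: ω = 2414.6027×84/55 = 3687.7569 rpm, dir flips to +; running = +3687.7569
Stage 3 [55T→20T]: ω = 3687.7569×55/20 = 10141.3315 rpm, dir flips to −; running = −10141.3315
Stage 4 [94T→66T]: ω = 10141.3315×94/66 = 14443.7146 rpm, dir flips to +; running = +14443.7146
Stage 5 [66T→92T]: ω = 14443.7146×66/92 = 10361.7952 rpm, dir flips to −; running = −10361.7952
Stage 6 [92T→23T]: ω = 10361.7952×92/23 = 41447.1809 rpm, dir flips to +; running = +41447.1809

+41447.1809 rpm (same as input, |ω| = 41447.1809 rpm)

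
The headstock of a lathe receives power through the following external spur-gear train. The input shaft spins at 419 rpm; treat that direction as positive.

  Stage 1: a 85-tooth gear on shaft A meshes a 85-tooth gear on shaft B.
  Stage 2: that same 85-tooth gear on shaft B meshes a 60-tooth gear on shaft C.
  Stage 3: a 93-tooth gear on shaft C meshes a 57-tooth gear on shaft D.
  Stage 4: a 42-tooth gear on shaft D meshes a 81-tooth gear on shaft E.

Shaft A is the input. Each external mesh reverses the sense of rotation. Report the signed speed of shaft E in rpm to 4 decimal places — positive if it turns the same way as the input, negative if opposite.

Stage 1 [85T→85T]: ω = 419.0000×85/85 = 419.0000 rpm, dir flips to −; running = −419.0000
Stage 2 [85T→60T]: ω = 419.0000×85/60 = 593.5833 rpm, dir flips to +; running = +593.5833
Stage 3 [93T→57T]: ω = 593.5833×93/57 = 968.4781 rpm, dir flips to −; running = −968.4781
Stage 4 [42T→81T]: ω = 968.4781×42/81 = 502.1738 rpm, dir flips to +; running = +502.1738

+502.1738 rpm (same as input, |ω| = 502.1738 rpm)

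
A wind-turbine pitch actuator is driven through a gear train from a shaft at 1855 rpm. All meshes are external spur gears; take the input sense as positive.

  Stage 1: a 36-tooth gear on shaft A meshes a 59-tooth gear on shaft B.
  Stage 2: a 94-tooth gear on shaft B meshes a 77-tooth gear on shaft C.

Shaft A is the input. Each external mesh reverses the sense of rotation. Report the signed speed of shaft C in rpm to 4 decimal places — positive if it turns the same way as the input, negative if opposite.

+1381.7565 rpm (same as input, |ω| = 1381.7565 rpm)

Stage 1 [36T→59T]: ω = 1855.0000×36/59 = 1131.8644 rpm, dir flips to −; running = −1131.8644
Stage 2 [94T→77T]: ω = 1131.8644×94/77 = 1381.7565 rpm, dir flips to +; running = +1381.7565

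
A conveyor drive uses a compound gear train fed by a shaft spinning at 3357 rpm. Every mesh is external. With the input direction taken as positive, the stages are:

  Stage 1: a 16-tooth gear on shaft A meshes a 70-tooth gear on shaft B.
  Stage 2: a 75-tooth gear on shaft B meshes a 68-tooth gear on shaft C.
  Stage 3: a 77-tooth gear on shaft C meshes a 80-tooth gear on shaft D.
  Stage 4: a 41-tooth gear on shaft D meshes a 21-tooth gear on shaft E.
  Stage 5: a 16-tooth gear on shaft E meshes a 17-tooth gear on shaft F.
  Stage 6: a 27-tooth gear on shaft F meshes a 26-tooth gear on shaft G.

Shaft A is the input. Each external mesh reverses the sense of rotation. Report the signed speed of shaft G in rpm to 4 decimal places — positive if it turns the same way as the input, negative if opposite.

+1554.3629 rpm (same as input, |ω| = 1554.3629 rpm)

Stage 1 [16T→70T]: ω = 3357.0000×16/70 = 767.3143 rpm, dir flips to −; running = −767.3143
Stage 2 [75T→68T]: ω = 767.3143×75/68 = 846.3025 rpm, dir flips to +; running = +846.3025
Stage 3 [77T→80T]: ω = 846.3025×77/80 = 814.5662 rpm, dir flips to −; running = −814.5662
Stage 4 [41T→21T]: ω = 814.5662×41/21 = 1590.3435 rpm, dir flips to +; running = +1590.3435
Stage 5 [16T→17T]: ω = 1590.3435×16/17 = 1496.7939 rpm, dir flips to −; running = −1496.7939
Stage 6 [27T→26T]: ω = 1496.7939×27/26 = 1554.3629 rpm, dir flips to +; running = +1554.3629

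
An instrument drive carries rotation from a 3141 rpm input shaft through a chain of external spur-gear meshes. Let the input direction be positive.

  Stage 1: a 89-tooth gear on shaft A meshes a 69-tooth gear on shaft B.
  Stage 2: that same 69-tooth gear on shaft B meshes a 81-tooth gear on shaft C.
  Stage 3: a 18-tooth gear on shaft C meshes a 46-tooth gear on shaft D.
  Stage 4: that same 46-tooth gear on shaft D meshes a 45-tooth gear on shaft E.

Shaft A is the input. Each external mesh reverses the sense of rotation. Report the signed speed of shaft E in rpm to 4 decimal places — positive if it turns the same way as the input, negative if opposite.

+1380.4889 rpm (same as input, |ω| = 1380.4889 rpm)

Stage 1 [89T→69T]: ω = 3141.0000×89/69 = 4051.4348 rpm, dir flips to −; running = −4051.4348
Stage 2 [69T→81T]: ω = 4051.4348×69/81 = 3451.2222 rpm, dir flips to +; running = +3451.2222
Stage 3 [18T→46T]: ω = 3451.2222×18/46 = 1350.4783 rpm, dir flips to −; running = −1350.4783
Stage 4 [46T→45T]: ω = 1350.4783×46/45 = 1380.4889 rpm, dir flips to +; running = +1380.4889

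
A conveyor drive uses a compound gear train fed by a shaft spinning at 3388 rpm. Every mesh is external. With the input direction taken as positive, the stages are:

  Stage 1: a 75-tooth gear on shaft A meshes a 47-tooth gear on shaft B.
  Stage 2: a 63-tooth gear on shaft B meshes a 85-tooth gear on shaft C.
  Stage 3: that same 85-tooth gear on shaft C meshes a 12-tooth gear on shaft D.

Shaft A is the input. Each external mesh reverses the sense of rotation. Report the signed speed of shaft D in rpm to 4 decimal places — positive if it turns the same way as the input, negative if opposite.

-28383.5106 rpm (opposite to input, |ω| = 28383.5106 rpm)

Stage 1 [75T→47T]: ω = 3388.0000×75/47 = 5406.3830 rpm, dir flips to −; running = −5406.3830
Stage 2 [63T→85T]: ω = 5406.3830×63/85 = 4007.0839 rpm, dir flips to +; running = +4007.0839
Stage 3 [85T→12T]: ω = 4007.0839×85/12 = 28383.5106 rpm, dir flips to −; running = −28383.5106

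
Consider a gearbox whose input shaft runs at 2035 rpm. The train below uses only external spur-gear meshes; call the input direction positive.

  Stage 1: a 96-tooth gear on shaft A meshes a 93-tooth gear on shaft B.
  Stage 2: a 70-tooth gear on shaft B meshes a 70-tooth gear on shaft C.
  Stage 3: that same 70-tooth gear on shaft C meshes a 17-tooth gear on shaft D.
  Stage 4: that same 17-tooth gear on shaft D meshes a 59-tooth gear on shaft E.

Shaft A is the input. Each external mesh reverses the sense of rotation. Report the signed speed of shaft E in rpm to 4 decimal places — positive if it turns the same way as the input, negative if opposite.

Stage 1 [96T→93T]: ω = 2035.0000×96/93 = 2100.6452 rpm, dir flips to −; running = −2100.6452
Stage 2 [70T→70T]: ω = 2100.6452×70/70 = 2100.6452 rpm, dir flips to +; running = +2100.6452
Stage 3 [70T→17T]: ω = 2100.6452×70/17 = 8649.7154 rpm, dir flips to −; running = −8649.7154
Stage 4 [17T→59T]: ω = 8649.7154×17/59 = 2492.2909 rpm, dir flips to +; running = +2492.2909

+2492.2909 rpm (same as input, |ω| = 2492.2909 rpm)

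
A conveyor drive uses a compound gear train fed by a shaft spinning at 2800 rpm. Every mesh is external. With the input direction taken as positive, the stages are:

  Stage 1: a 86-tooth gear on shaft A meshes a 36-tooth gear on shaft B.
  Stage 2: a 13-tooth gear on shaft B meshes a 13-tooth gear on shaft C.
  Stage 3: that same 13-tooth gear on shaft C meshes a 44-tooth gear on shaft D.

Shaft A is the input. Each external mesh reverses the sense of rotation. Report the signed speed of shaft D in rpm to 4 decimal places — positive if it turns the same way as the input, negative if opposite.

Stage 1 [86T→36T]: ω = 2800.0000×86/36 = 6688.8889 rpm, dir flips to −; running = −6688.8889
Stage 2 [13T→13T]: ω = 6688.8889×13/13 = 6688.8889 rpm, dir flips to +; running = +6688.8889
Stage 3 [13T→44T]: ω = 6688.8889×13/44 = 1976.2626 rpm, dir flips to −; running = −1976.2626

-1976.2626 rpm (opposite to input, |ω| = 1976.2626 rpm)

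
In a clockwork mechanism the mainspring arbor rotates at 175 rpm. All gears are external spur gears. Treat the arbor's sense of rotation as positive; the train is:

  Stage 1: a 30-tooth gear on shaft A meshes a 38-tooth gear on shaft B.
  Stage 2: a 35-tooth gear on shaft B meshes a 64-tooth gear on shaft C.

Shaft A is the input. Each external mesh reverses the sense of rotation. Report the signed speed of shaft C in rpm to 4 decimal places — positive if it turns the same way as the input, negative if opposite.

+75.5551 rpm (same as input, |ω| = 75.5551 rpm)

Stage 1 [30T→38T]: ω = 175.0000×30/38 = 138.1579 rpm, dir flips to −; running = −138.1579
Stage 2 [35T→64T]: ω = 138.1579×35/64 = 75.5551 rpm, dir flips to +; running = +75.5551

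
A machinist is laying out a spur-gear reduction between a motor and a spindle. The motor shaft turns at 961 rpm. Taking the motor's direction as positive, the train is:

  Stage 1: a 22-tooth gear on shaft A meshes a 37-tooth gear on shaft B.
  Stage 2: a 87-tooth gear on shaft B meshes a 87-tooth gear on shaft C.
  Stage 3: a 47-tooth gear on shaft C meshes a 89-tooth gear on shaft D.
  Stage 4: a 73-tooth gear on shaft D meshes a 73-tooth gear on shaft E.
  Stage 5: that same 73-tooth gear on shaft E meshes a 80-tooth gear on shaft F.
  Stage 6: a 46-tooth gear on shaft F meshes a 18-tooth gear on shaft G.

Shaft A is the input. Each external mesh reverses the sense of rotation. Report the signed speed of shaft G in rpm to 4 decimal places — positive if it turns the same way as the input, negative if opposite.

+703.6722 rpm (same as input, |ω| = 703.6722 rpm)

Stage 1 [22T→37T]: ω = 961.0000×22/37 = 571.4054 rpm, dir flips to −; running = −571.4054
Stage 2 [87T→87T]: ω = 571.4054×87/87 = 571.4054 rpm, dir flips to +; running = +571.4054
Stage 3 [47T→89T]: ω = 571.4054×47/89 = 301.7534 rpm, dir flips to −; running = −301.7534
Stage 4 [73T→73T]: ω = 301.7534×73/73 = 301.7534 rpm, dir flips to +; running = +301.7534
Stage 5 [73T→80T]: ω = 301.7534×73/80 = 275.3500 rpm, dir flips to −; running = −275.3500
Stage 6 [46T→18T]: ω = 275.3500×46/18 = 703.6722 rpm, dir flips to +; running = +703.6722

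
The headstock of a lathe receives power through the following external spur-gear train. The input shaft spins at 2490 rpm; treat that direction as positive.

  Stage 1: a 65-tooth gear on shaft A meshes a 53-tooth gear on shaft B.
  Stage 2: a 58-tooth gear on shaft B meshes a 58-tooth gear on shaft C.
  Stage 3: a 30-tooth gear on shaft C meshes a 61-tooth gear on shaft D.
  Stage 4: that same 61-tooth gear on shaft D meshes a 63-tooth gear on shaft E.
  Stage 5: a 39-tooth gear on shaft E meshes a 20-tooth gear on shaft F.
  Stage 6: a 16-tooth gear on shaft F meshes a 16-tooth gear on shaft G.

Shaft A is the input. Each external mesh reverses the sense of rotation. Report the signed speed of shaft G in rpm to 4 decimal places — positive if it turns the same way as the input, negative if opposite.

+2835.6469 rpm (same as input, |ω| = 2835.6469 rpm)

Stage 1 [65T→53T]: ω = 2490.0000×65/53 = 3053.7736 rpm, dir flips to −; running = −3053.7736
Stage 2 [58T→58T]: ω = 3053.7736×58/58 = 3053.7736 rpm, dir flips to +; running = +3053.7736
Stage 3 [30T→61T]: ω = 3053.7736×30/61 = 1501.8559 rpm, dir flips to −; running = −1501.8559
Stage 4 [61T→63T]: ω = 1501.8559×61/63 = 1454.1779 rpm, dir flips to +; running = +1454.1779
Stage 5 [39T→20T]: ω = 1454.1779×39/20 = 2835.6469 rpm, dir flips to −; running = −2835.6469
Stage 6 [16T→16T]: ω = 2835.6469×16/16 = 2835.6469 rpm, dir flips to +; running = +2835.6469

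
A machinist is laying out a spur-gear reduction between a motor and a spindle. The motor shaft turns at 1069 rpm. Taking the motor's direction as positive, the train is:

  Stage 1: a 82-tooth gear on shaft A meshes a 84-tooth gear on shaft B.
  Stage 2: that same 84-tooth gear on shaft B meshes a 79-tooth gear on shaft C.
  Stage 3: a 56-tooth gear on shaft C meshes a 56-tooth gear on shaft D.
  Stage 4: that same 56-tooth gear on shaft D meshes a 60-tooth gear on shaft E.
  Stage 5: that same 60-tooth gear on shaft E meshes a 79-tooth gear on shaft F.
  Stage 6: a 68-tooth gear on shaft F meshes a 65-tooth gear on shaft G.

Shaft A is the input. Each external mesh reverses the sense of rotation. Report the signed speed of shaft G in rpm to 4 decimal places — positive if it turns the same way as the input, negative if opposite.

Stage 1 [82T→84T]: ω = 1069.0000×82/84 = 1043.5476 rpm, dir flips to −; running = −1043.5476
Stage 2 [84T→79T]: ω = 1043.5476×84/79 = 1109.5949 rpm, dir flips to +; running = +1109.5949
Stage 3 [56T→56T]: ω = 1109.5949×56/56 = 1109.5949 rpm, dir flips to −; running = −1109.5949
Stage 4 [56T→60T]: ω = 1109.5949×56/60 = 1035.6219 rpm, dir flips to +; running = +1035.6219
Stage 5 [60T→79T]: ω = 1035.6219×60/79 = 786.5483 rpm, dir flips to −; running = −786.5483
Stage 6 [68T→65T]: ω = 786.5483×68/65 = 822.8505 rpm, dir flips to +; running = +822.8505

+822.8505 rpm (same as input, |ω| = 822.8505 rpm)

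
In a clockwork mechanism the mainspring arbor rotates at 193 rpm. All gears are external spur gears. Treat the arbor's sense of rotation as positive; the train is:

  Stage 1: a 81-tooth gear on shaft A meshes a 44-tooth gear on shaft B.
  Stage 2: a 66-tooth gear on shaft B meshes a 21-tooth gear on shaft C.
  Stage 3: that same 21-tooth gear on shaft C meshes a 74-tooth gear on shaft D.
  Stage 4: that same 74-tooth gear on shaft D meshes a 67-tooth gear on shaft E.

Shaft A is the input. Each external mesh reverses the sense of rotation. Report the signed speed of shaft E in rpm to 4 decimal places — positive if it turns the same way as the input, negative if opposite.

+349.9925 rpm (same as input, |ω| = 349.9925 rpm)

Stage 1 [81T→44T]: ω = 193.0000×81/44 = 355.2955 rpm, dir flips to −; running = −355.2955
Stage 2 [66T→21T]: ω = 355.2955×66/21 = 1116.6429 rpm, dir flips to +; running = +1116.6429
Stage 3 [21T→74T]: ω = 1116.6429×21/74 = 316.8851 rpm, dir flips to −; running = −316.8851
Stage 4 [74T→67T]: ω = 316.8851×74/67 = 349.9925 rpm, dir flips to +; running = +349.9925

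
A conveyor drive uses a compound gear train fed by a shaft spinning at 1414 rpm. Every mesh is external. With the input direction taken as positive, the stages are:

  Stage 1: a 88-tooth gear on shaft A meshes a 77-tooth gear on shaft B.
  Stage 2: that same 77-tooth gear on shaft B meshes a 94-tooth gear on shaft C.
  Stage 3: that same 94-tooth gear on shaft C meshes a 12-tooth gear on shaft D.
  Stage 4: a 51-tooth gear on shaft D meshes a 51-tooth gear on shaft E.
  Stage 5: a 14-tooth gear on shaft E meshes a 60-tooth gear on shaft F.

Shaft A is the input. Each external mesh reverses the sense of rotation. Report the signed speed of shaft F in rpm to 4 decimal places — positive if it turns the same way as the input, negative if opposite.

Stage 1 [88T→77T]: ω = 1414.0000×88/77 = 1616.0000 rpm, dir flips to −; running = −1616.0000
Stage 2 [77T→94T]: ω = 1616.0000×77/94 = 1323.7447 rpm, dir flips to +; running = +1323.7447
Stage 3 [94T→12T]: ω = 1323.7447×94/12 = 10369.3333 rpm, dir flips to −; running = −10369.3333
Stage 4 [51T→51T]: ω = 10369.3333×51/51 = 10369.3333 rpm, dir flips to +; running = +10369.3333
Stage 5 [14T→60T]: ω = 10369.3333×14/60 = 2419.5111 rpm, dir flips to −; running = −2419.5111

-2419.5111 rpm (opposite to input, |ω| = 2419.5111 rpm)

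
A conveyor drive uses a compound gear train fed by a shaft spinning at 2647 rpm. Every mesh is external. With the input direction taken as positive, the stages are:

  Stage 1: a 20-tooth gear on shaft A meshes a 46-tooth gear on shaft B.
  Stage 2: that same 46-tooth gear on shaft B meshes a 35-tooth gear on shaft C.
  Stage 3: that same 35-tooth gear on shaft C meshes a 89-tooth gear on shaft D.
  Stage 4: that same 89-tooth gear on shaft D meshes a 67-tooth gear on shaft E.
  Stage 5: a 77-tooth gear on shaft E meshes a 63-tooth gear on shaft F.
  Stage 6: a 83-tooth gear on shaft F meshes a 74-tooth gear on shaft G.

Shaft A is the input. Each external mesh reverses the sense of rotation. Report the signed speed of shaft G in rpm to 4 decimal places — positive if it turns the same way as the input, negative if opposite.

+1083.1926 rpm (same as input, |ω| = 1083.1926 rpm)

Stage 1 [20T→46T]: ω = 2647.0000×20/46 = 1150.8696 rpm, dir flips to −; running = −1150.8696
Stage 2 [46T→35T]: ω = 1150.8696×46/35 = 1512.5714 rpm, dir flips to +; running = +1512.5714
Stage 3 [35T→89T]: ω = 1512.5714×35/89 = 594.8315 rpm, dir flips to −; running = −594.8315
Stage 4 [89T→67T]: ω = 594.8315×89/67 = 790.1493 rpm, dir flips to +; running = +790.1493
Stage 5 [77T→63T]: ω = 790.1493×77/63 = 965.7380 rpm, dir flips to −; running = −965.7380
Stage 6 [83T→74T]: ω = 965.7380×83/74 = 1083.1926 rpm, dir flips to +; running = +1083.1926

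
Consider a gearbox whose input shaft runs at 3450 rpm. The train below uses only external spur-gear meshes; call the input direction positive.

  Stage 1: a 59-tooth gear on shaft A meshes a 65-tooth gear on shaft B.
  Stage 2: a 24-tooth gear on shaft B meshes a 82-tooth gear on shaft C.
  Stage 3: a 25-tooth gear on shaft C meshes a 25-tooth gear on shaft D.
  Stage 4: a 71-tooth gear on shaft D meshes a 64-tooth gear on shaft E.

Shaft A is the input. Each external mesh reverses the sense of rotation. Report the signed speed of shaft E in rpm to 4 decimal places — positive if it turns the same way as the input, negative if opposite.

+1016.7953 rpm (same as input, |ω| = 1016.7953 rpm)

Stage 1 [59T→65T]: ω = 3450.0000×59/65 = 3131.5385 rpm, dir flips to −; running = −3131.5385
Stage 2 [24T→82T]: ω = 3131.5385×24/82 = 916.5478 rpm, dir flips to +; running = +916.5478
Stage 3 [25T→25T]: ω = 916.5478×25/25 = 916.5478 rpm, dir flips to −; running = −916.5478
Stage 4 [71T→64T]: ω = 916.5478×71/64 = 1016.7953 rpm, dir flips to +; running = +1016.7953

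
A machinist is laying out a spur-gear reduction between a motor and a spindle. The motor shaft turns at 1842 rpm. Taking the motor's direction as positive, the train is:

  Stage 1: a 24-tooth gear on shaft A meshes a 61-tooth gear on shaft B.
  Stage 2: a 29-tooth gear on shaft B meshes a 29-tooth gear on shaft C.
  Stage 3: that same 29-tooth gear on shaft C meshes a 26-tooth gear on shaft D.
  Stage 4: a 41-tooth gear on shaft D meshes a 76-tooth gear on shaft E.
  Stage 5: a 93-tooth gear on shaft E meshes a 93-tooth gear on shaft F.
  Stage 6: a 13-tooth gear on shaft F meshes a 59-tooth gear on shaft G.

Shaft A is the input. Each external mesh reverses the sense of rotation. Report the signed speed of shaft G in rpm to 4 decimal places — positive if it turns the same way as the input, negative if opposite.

+96.0854 rpm (same as input, |ω| = 96.0854 rpm)

Stage 1 [24T→61T]: ω = 1842.0000×24/61 = 724.7213 rpm, dir flips to −; running = −724.7213
Stage 2 [29T→29T]: ω = 724.7213×29/29 = 724.7213 rpm, dir flips to +; running = +724.7213
Stage 3 [29T→26T]: ω = 724.7213×29/26 = 808.3430 rpm, dir flips to −; running = −808.3430
Stage 4 [41T→76T]: ω = 808.3430×41/76 = 436.0798 rpm, dir flips to +; running = +436.0798
Stage 5 [93T→93T]: ω = 436.0798×93/93 = 436.0798 rpm, dir flips to −; running = −436.0798
Stage 6 [13T→59T]: ω = 436.0798×13/59 = 96.0854 rpm, dir flips to +; running = +96.0854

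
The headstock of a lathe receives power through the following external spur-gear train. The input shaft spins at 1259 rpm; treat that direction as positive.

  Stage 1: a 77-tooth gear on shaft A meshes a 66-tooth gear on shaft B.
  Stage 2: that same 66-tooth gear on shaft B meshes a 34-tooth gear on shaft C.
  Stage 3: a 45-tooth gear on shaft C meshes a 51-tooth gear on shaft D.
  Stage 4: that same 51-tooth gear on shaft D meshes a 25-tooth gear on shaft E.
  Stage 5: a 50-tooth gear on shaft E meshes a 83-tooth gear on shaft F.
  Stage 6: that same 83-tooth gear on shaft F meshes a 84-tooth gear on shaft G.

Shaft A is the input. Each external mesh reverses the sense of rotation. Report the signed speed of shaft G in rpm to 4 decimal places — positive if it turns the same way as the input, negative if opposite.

+3054.9265 rpm (same as input, |ω| = 3054.9265 rpm)

Stage 1 [77T→66T]: ω = 1259.0000×77/66 = 1468.8333 rpm, dir flips to −; running = −1468.8333
Stage 2 [66T→34T]: ω = 1468.8333×66/34 = 2851.2647 rpm, dir flips to +; running = +2851.2647
Stage 3 [45T→51T]: ω = 2851.2647×45/51 = 2515.8218 rpm, dir flips to −; running = −2515.8218
Stage 4 [51T→25T]: ω = 2515.8218×51/25 = 5132.2765 rpm, dir flips to +; running = +5132.2765
Stage 5 [50T→83T]: ω = 5132.2765×50/83 = 3091.7328 rpm, dir flips to −; running = −3091.7328
Stage 6 [83T→84T]: ω = 3091.7328×83/84 = 3054.9265 rpm, dir flips to +; running = +3054.9265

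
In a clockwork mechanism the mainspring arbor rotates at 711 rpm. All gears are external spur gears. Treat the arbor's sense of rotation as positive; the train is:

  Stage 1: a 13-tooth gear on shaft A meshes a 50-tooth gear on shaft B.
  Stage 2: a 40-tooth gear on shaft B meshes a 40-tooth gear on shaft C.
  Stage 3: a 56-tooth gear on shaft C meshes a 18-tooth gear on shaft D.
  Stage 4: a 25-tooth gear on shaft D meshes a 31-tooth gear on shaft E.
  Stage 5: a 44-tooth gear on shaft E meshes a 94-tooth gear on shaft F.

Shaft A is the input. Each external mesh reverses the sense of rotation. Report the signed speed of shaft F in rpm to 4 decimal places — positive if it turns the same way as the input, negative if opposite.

-217.1009 rpm (opposite to input, |ω| = 217.1009 rpm)

Stage 1 [13T→50T]: ω = 711.0000×13/50 = 184.8600 rpm, dir flips to −; running = −184.8600
Stage 2 [40T→40T]: ω = 184.8600×40/40 = 184.8600 rpm, dir flips to +; running = +184.8600
Stage 3 [56T→18T]: ω = 184.8600×56/18 = 575.1200 rpm, dir flips to −; running = −575.1200
Stage 4 [25T→31T]: ω = 575.1200×25/31 = 463.8065 rpm, dir flips to +; running = +463.8065
Stage 5 [44T→94T]: ω = 463.8065×44/94 = 217.1009 rpm, dir flips to −; running = −217.1009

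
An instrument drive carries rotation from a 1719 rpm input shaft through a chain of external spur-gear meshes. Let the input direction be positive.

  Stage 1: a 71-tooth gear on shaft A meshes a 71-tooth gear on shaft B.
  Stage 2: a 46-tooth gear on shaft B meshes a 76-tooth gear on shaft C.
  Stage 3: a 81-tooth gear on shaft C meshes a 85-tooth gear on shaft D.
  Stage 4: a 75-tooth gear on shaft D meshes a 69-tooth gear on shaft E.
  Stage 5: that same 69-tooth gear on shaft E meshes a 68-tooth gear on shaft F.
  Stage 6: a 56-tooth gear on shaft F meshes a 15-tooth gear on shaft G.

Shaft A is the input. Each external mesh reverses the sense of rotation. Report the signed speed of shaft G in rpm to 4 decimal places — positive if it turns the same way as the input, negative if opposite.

+4082.5859 rpm (same as input, |ω| = 4082.5859 rpm)

Stage 1 [71T→71T]: ω = 1719.0000×71/71 = 1719.0000 rpm, dir flips to −; running = −1719.0000
Stage 2 [46T→76T]: ω = 1719.0000×46/76 = 1040.4474 rpm, dir flips to +; running = +1040.4474
Stage 3 [81T→85T]: ω = 1040.4474×81/85 = 991.4851 rpm, dir flips to −; running = −991.4851
Stage 4 [75T→69T]: ω = 991.4851×75/69 = 1077.7012 rpm, dir flips to +; running = +1077.7012
Stage 5 [69T→68T]: ω = 1077.7012×69/68 = 1093.5498 rpm, dir flips to −; running = −1093.5498
Stage 6 [56T→15T]: ω = 1093.5498×56/15 = 4082.5859 rpm, dir flips to +; running = +4082.5859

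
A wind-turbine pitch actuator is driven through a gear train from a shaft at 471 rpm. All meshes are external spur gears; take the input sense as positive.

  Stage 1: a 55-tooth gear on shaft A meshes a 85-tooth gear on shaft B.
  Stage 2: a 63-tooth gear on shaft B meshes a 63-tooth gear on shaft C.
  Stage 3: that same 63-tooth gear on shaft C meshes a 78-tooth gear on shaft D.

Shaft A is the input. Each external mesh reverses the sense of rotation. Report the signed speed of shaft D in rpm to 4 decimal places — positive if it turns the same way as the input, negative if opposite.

-246.1561 rpm (opposite to input, |ω| = 246.1561 rpm)

Stage 1 [55T→85T]: ω = 471.0000×55/85 = 304.7647 rpm, dir flips to −; running = −304.7647
Stage 2 [63T→63T]: ω = 304.7647×63/63 = 304.7647 rpm, dir flips to +; running = +304.7647
Stage 3 [63T→78T]: ω = 304.7647×63/78 = 246.1561 rpm, dir flips to −; running = −246.1561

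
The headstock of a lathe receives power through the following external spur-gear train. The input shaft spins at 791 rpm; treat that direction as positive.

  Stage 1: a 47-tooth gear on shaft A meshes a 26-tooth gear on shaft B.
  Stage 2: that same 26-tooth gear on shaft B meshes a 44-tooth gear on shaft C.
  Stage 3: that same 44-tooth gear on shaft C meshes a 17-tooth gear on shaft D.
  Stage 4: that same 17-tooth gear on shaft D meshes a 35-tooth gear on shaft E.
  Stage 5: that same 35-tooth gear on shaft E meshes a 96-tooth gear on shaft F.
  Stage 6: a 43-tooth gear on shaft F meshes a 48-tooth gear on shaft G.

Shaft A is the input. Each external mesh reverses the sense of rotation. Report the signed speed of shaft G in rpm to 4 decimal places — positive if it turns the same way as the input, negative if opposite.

Stage 1 [47T→26T]: ω = 791.0000×47/26 = 1429.8846 rpm, dir flips to −; running = −1429.8846
Stage 2 [26T→44T]: ω = 1429.8846×26/44 = 844.9318 rpm, dir flips to +; running = +844.9318
Stage 3 [44T→17T]: ω = 844.9318×44/17 = 2186.8824 rpm, dir flips to −; running = −2186.8824
Stage 4 [17T→35T]: ω = 2186.8824×17/35 = 1062.2000 rpm, dir flips to +; running = +1062.2000
Stage 5 [35T→96T]: ω = 1062.2000×35/96 = 387.2604 rpm, dir flips to −; running = −387.2604
Stage 6 [43T→48T]: ω = 387.2604×43/48 = 346.9208 rpm, dir flips to +; running = +346.9208

+346.9208 rpm (same as input, |ω| = 346.9208 rpm)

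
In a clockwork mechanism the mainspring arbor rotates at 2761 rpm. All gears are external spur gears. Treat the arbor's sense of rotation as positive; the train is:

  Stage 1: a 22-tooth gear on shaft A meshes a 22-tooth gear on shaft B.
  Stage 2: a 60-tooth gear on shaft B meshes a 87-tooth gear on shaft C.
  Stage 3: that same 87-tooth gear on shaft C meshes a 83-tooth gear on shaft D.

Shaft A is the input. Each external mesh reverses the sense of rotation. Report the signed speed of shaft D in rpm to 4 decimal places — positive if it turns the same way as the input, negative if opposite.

-1995.9036 rpm (opposite to input, |ω| = 1995.9036 rpm)

Stage 1 [22T→22T]: ω = 2761.0000×22/22 = 2761.0000 rpm, dir flips to −; running = −2761.0000
Stage 2 [60T→87T]: ω = 2761.0000×60/87 = 1904.1379 rpm, dir flips to +; running = +1904.1379
Stage 3 [87T→83T]: ω = 1904.1379×87/83 = 1995.9036 rpm, dir flips to −; running = −1995.9036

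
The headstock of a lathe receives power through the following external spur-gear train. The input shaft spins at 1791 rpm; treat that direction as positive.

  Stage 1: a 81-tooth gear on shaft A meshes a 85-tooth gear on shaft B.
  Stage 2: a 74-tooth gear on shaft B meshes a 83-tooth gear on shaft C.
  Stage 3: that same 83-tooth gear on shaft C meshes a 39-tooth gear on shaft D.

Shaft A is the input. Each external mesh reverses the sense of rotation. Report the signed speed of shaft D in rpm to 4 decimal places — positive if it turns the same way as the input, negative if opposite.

-3238.3873 rpm (opposite to input, |ω| = 3238.3873 rpm)

Stage 1 [81T→85T]: ω = 1791.0000×81/85 = 1706.7176 rpm, dir flips to −; running = −1706.7176
Stage 2 [74T→83T]: ω = 1706.7176×74/83 = 1521.6519 rpm, dir flips to +; running = +1521.6519
Stage 3 [83T→39T]: ω = 1521.6519×83/39 = 3238.3873 rpm, dir flips to −; running = −3238.3873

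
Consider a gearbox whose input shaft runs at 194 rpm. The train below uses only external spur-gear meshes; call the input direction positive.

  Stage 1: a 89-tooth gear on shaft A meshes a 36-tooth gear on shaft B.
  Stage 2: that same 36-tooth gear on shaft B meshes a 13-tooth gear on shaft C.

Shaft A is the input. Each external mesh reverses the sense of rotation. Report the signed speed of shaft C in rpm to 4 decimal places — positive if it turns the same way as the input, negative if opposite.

Stage 1 [89T→36T]: ω = 194.0000×89/36 = 479.6111 rpm, dir flips to −; running = −479.6111
Stage 2 [36T→13T]: ω = 479.6111×36/13 = 1328.1538 rpm, dir flips to +; running = +1328.1538

+1328.1538 rpm (same as input, |ω| = 1328.1538 rpm)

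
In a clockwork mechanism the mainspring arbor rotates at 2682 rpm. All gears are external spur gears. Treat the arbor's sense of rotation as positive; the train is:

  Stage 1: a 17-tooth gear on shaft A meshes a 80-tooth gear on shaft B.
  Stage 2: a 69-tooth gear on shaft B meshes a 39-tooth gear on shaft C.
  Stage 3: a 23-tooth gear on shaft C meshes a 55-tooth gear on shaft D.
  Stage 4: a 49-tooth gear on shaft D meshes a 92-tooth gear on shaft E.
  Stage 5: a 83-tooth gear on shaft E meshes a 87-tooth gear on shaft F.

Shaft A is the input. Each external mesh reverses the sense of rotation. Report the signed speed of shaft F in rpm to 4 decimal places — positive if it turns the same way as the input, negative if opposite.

Stage 1 [17T→80T]: ω = 2682.0000×17/80 = 569.9250 rpm, dir flips to −; running = −569.9250
Stage 2 [69T→39T]: ω = 569.9250×69/39 = 1008.3288 rpm, dir flips to +; running = +1008.3288
Stage 3 [23T→55T]: ω = 1008.3288×23/55 = 421.6648 rpm, dir flips to −; running = −421.6648
Stage 4 [49T→92T]: ω = 421.6648×49/92 = 224.5823 rpm, dir flips to +; running = +224.5823
Stage 5 [83T→87T]: ω = 224.5823×83/87 = 214.2567 rpm, dir flips to −; running = −214.2567

-214.2567 rpm (opposite to input, |ω| = 214.2567 rpm)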